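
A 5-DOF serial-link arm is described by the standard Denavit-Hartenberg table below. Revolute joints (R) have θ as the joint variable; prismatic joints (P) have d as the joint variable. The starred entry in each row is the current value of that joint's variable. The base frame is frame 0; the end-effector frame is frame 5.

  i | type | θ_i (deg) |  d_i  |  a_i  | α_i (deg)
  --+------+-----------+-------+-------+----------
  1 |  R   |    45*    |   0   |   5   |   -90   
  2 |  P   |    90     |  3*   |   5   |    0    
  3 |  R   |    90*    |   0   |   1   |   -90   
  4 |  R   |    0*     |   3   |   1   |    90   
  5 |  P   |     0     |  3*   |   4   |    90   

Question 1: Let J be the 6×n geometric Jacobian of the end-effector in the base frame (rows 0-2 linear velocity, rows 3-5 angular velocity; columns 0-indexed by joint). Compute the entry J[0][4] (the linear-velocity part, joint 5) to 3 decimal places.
-0.707

prismatic axis z_4 = (-0.7071,0.7071,0.0000)
J_v[:, 4] = z_4; J_ω[:, 4] = (0,0,0)
entry J[0][4] = -0.7071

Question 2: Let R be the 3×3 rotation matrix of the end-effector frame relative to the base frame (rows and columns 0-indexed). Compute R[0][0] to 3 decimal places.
End-effector x-axis (col 0 of R) = (-0.7071,-0.7071,-0.0000)
R[0][0] = -0.7071

-0.707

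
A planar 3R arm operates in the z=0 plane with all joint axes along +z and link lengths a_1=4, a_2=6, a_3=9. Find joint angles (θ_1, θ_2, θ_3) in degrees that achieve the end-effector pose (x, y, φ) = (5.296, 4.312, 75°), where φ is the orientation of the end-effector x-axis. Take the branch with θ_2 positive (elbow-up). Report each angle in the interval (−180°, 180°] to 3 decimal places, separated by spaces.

wrist centre = target − a_3·(cos φ, sin φ) = (2.9666, -4.3813)
cos θ_2 = (27.9970−4²−6²)/(2·4·6) = -0.5001; θ_2 = 120.0042° (elbow-up)
β = atan2(-4.3813,2.9666) = -55.8978°; ψ = atan2(5.1959,0.9996) = 79.1102°
θ_1 = β − ψ = -135.0080°
θ_3 = φ − θ_1 − θ_2 = 90.0038° (wrapped to (-180°,180°])

-135.008 120.004 90.004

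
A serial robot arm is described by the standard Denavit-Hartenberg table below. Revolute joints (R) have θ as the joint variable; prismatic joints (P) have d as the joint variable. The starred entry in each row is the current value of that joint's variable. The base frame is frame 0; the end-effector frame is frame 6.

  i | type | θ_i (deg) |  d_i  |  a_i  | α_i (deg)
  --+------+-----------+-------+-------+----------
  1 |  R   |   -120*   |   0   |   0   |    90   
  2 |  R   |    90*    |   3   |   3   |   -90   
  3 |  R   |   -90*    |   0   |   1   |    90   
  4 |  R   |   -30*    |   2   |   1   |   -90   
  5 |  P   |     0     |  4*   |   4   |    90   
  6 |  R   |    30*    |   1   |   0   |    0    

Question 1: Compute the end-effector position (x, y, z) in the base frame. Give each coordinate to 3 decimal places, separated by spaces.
-8.464 6.000 0.000

after link 1: o_1 = (0.0000, 0.0000, 0.0000)
after link 2: o_2 = (-2.5981, 1.5000, 3.0000)
after link 3: o_3 = (-3.4641, 2.0000, 3.0000)
after link 4: o_4 = (-4.4641, 2.0000, 1.0000)
after link 5: o_5 = (-8.4641, 6.0000, 1.0000)
after link 6: o_6 = (-8.4641, 6.0000, 0.0000)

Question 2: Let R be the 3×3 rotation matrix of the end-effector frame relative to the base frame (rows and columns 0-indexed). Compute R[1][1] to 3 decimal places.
End-effector y-axis (col 1 of R) = (0.5000,0.8660,0.0000)
R[1][1] = 0.8660

0.866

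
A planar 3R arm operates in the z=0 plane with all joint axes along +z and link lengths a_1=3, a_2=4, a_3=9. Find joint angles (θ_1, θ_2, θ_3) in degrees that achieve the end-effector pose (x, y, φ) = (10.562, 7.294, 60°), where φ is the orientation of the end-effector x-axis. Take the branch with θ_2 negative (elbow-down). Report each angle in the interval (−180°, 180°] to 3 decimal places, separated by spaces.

wrist centre = target − a_3·(cos φ, sin φ) = (6.0620, -0.5002)
cos θ_2 = (36.9981−3²−4²)/(2·3·4) = 0.4999; θ_2 = -60.0053° (elbow-down)
β = atan2(-0.5002,6.0620) = -4.7173°; ψ = atan2(-3.4643,4.9997) = -34.7182°
θ_1 = β − ψ = 30.0009°
θ_3 = φ − θ_1 − θ_2 = 90.0044° (wrapped to (-180°,180°])

30.001 -60.005 90.004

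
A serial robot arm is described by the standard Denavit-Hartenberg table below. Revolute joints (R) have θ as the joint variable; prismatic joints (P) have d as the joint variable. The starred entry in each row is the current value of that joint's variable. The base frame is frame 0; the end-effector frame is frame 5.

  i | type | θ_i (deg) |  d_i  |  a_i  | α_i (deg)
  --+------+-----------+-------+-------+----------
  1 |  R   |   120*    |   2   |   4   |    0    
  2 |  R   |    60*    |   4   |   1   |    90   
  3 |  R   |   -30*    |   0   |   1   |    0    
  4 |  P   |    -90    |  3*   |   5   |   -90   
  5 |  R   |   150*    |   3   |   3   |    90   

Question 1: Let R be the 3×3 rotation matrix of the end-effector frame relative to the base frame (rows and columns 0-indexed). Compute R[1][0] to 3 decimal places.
-0.500

End-effector x-axis (col 0 of R) = (-0.4330,-0.5000,0.7500)
R[1][0] = -0.5000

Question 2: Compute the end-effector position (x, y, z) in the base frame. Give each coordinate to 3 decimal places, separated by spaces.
after link 1: o_1 = (-2.0000, 3.4641, 2.0000)
after link 2: o_2 = (-3.0000, 3.4641, 6.0000)
after link 3: o_3 = (-3.8660, 3.4641, 5.5000)
after link 4: o_4 = (-1.3660, 6.4641, 1.1699)
after link 5: o_5 = (-5.2631, 4.9641, 1.9199)

-5.263 4.964 1.920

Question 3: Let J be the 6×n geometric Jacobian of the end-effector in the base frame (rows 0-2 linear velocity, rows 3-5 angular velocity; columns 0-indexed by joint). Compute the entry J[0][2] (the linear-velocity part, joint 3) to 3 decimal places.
-4.080

axis z_2 = (0.0000,1.0000,0.0000); lever o_n−o_2 = (-2.2631,1.5000,-4.0801)
cross product → J_v[:, 2] = (-4.0801,0.0000,2.2631)
J_ω[:, 2] = z_2
entry J[0][2] = -4.0801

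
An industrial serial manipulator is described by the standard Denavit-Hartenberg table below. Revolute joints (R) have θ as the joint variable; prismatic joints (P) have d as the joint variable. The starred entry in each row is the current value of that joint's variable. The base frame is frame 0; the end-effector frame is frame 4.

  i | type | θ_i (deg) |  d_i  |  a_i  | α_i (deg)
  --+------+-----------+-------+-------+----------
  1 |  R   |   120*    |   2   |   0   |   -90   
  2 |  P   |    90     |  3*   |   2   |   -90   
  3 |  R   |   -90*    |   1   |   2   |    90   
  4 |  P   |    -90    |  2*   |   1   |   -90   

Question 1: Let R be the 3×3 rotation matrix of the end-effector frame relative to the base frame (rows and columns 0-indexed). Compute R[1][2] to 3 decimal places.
-0.500

End-effector z-axis (col 2 of R) = (-0.8660,-0.5000,0.0000)
R[1][2] = -0.5000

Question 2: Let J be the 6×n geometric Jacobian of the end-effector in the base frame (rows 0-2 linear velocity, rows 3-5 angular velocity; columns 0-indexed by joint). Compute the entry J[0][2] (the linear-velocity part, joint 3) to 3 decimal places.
-1.732

axis z_2 = (0.5000,-0.8660,-0.0000); lever o_n−o_2 = (-1.7321,-1.0000,2.0000)
cross product → J_v[:, 2] = (-1.7321,-1.0000,-2.0000)
J_ω[:, 2] = z_2
entry J[0][2] = -1.7321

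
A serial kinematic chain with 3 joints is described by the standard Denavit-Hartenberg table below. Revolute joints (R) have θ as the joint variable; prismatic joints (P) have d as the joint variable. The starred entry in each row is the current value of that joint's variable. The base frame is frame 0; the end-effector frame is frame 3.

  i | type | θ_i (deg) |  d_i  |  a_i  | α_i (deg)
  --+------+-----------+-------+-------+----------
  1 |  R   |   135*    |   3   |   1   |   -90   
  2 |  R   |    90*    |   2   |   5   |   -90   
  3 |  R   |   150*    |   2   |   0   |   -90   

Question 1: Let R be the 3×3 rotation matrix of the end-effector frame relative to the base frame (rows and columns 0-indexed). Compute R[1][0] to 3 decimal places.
End-effector x-axis (col 0 of R) = (0.3536,0.3536,0.8660)
R[1][0] = 0.3536

0.354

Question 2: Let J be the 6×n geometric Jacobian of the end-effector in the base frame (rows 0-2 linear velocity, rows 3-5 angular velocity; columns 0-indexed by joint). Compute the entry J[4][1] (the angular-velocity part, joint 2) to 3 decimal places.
-0.707

axis z_1 = (-0.7071,-0.7071,0.0000); lever o_n−o_1 = (-0.0000,-2.8284,-5.0000)
cross product → J_v[:, 1] = (3.5355,-3.5355,2.0000)
J_ω[:, 1] = z_1
entry J[4][1] = -0.7071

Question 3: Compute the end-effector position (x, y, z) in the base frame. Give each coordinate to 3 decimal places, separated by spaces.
-0.707 -2.121 -2.000

after link 1: o_1 = (-0.7071, 0.7071, 3.0000)
after link 2: o_2 = (-2.1213, -0.7071, -2.0000)
after link 3: o_3 = (-0.7071, -2.1213, -2.0000)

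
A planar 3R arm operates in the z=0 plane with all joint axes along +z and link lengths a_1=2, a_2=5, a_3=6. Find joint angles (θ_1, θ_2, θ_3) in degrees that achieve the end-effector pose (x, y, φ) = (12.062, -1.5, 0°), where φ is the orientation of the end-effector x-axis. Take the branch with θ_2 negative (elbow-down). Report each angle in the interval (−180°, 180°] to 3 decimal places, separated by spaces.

wrist centre = target − a_3·(cos φ, sin φ) = (6.0620, -1.5000)
cos θ_2 = (38.9978−2²−5²)/(2·2·5) = 0.4999; θ_2 = -60.0071° (elbow-down)
β = atan2(-1.5000,6.0620) = -13.8983°; ψ = atan2(-4.3304,4.4995) = -43.9034°
θ_1 = β − ψ = 30.0051°
θ_3 = φ − θ_1 − θ_2 = 30.0020° (wrapped to (-180°,180°])

30.005 -60.007 30.002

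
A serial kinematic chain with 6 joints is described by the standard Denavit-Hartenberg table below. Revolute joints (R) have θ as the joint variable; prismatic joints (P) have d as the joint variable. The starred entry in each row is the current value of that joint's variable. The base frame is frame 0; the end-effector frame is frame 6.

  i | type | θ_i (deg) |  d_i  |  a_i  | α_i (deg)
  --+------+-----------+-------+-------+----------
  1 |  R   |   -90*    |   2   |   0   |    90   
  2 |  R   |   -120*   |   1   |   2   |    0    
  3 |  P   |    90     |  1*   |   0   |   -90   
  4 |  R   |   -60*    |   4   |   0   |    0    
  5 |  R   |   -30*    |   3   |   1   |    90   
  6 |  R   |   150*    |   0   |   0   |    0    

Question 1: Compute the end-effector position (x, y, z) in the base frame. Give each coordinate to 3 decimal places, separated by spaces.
-3.000 -2.500 6.330

after link 1: o_1 = (0.0000, 0.0000, 2.0000)
after link 2: o_2 = (-1.0000, 1.0000, 0.2679)
after link 3: o_3 = (-2.0000, 1.0000, 0.2679)
after link 4: o_4 = (-2.0000, -1.0000, 3.7321)
after link 5: o_5 = (-3.0000, -2.5000, 6.3301)
after link 6: o_6 = (-3.0000, -2.5000, 6.3301)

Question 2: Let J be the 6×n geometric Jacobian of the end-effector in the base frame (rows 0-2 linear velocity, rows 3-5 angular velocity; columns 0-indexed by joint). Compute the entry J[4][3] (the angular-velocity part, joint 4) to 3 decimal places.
-0.500

axis z_3 = (0.0000,-0.5000,0.8660); lever o_n−o_3 = (-1.0000,-3.5000,6.0622)
cross product → J_v[:, 3] = (0.0000,-0.8660,-0.5000)
J_ω[:, 3] = z_3
entry J[4][3] = -0.5000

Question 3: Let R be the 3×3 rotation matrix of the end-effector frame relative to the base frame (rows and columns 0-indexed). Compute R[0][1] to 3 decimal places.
End-effector y-axis (col 1 of R) = (0.5000,0.4330,-0.7500)
R[0][1] = 0.5000

0.500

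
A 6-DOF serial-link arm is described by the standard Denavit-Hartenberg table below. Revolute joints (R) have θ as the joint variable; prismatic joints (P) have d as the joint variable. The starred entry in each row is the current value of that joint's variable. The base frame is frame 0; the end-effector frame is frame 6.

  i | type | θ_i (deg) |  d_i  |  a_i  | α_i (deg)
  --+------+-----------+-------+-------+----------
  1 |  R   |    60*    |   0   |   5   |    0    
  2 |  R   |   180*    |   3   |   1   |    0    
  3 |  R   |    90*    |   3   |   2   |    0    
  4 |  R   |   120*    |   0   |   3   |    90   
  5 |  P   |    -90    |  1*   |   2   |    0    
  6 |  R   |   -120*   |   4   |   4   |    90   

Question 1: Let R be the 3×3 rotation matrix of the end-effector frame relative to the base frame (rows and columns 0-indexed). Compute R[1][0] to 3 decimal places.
End-effector x-axis (col 0 of R) = (-0.0000,-0.8660,0.5000)
R[1][0] = -0.8660

-0.866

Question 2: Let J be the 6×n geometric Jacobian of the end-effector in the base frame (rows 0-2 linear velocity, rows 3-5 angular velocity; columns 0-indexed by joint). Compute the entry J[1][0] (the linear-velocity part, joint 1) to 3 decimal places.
8.732

axis z_0 = ẑ; lever o_n−o_0 = (8.7321,2.0000,6.0000)
cross product → J_v[:, 0] = (-2.0000,8.7321,0.0000)
J_ω[:, 0] = z_0
entry J[1][0] = 8.7321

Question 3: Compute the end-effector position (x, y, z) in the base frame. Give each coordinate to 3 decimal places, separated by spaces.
8.732 2.000 6.000

after link 1: o_1 = (2.5000, 4.3301, 0.0000)
after link 2: o_2 = (2.0000, 3.4641, 3.0000)
after link 3: o_3 = (3.7321, 2.4641, 6.0000)
after link 4: o_4 = (3.7321, 5.4641, 6.0000)
after link 5: o_5 = (4.7321, 5.4641, 4.0000)
after link 6: o_6 = (8.7321, 2.0000, 6.0000)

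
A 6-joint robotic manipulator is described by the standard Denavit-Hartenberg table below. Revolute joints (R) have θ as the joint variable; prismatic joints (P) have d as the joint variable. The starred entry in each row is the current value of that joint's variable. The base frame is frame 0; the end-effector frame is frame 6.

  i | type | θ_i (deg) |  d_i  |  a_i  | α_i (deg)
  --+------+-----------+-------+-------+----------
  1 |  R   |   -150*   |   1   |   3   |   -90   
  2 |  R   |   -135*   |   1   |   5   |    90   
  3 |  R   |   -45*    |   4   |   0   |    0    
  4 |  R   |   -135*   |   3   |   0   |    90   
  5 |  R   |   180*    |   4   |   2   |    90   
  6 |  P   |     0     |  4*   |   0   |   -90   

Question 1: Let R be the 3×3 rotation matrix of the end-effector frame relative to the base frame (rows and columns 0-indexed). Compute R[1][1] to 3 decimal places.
-0.354

End-effector y-axis (col 1 of R) = (-0.6124,-0.3536,0.7071)
R[1][1] = -0.3536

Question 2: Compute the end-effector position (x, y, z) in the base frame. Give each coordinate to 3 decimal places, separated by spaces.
10.925 0.534 -1.828

after link 1: o_1 = (-2.5981, -1.5000, 1.0000)
after link 2: o_2 = (0.9638, -0.5983, 4.5355)
after link 3: o_3 = (3.4133, 0.8160, 1.7071)
after link 4: o_4 = (5.2504, 1.8766, -0.4142)
after link 5: o_5 = (8.4751, -0.8804, 1.0000)
after link 6: o_6 = (10.9246, 0.5338, -1.8284)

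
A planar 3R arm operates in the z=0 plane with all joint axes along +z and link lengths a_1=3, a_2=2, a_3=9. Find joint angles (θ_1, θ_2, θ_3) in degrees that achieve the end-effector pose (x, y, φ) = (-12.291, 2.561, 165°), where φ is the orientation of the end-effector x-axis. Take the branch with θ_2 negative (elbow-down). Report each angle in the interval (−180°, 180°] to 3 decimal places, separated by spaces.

wrist centre = target − a_3·(cos φ, sin φ) = (-3.5977, 0.2316)
cos θ_2 = (12.9969−3²−2²)/(2·3·2) = -0.0003; θ_2 = -90.0150° (elbow-down)
β = atan2(0.2316,-3.5977) = 176.3162°; ψ = atan2(-2.0000,2.9995) = -33.6947°
θ_1 = β − ψ = 210.0109°
θ_3 = φ − θ_1 − θ_2 = 45.0041° (wrapped to (-180°,180°])

-149.989 -90.015 45.004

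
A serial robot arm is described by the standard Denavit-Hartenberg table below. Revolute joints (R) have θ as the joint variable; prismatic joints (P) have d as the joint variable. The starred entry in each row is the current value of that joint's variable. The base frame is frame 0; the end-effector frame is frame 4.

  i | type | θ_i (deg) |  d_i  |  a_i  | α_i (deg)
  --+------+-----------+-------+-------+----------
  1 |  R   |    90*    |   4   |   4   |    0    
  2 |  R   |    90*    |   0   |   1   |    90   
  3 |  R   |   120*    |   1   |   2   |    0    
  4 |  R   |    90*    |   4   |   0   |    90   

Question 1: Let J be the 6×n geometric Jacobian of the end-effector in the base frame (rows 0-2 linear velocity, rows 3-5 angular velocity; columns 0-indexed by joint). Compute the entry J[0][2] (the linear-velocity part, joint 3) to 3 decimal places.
1.732

axis z_2 = (0.0000,1.0000,0.0000); lever o_n−o_2 = (1.0000,5.0000,1.7321)
cross product → J_v[:, 2] = (1.7321,-0.0000,-1.0000)
J_ω[:, 2] = z_2
entry J[0][2] = 1.7321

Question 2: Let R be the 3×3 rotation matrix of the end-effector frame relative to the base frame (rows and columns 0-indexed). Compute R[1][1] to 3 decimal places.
End-effector y-axis (col 1 of R) = (0.0000,1.0000,0.0000)
R[1][1] = 1.0000

1.000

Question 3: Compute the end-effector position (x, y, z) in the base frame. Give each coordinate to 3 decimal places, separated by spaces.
0.000 9.000 5.732

after link 1: o_1 = (0.0000, 4.0000, 4.0000)
after link 2: o_2 = (-1.0000, 4.0000, 4.0000)
after link 3: o_3 = (-0.0000, 5.0000, 5.7321)
after link 4: o_4 = (0.0000, 9.0000, 5.7321)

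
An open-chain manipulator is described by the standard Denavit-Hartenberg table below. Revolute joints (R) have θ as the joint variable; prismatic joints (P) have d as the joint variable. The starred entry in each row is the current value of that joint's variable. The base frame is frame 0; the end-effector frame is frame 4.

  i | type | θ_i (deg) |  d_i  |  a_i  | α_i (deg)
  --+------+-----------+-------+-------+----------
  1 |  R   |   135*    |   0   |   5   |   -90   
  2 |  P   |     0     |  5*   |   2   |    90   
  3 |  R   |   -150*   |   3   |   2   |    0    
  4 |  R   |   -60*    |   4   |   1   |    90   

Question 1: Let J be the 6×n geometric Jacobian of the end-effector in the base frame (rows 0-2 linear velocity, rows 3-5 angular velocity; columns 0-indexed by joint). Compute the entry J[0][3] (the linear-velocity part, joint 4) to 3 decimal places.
0.966

axis z_3 = (0.0000,0.0000,1.0000); lever o_n−o_3 = (0.2588,-0.9659,4.0000)
cross product → J_v[:, 3] = (0.9659,0.2588,-0.0000)
J_ω[:, 3] = z_3
entry J[0][3] = 0.9659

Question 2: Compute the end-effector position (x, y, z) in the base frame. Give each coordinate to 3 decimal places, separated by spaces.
after link 1: o_1 = (-3.5355, 3.5355, 0.0000)
after link 2: o_2 = (-8.4853, 1.4142, 0.0000)
after link 3: o_3 = (-6.5534, 0.8966, 3.0000)
after link 4: o_4 = (-6.2946, -0.0694, 7.0000)

-6.295 -0.069 7.000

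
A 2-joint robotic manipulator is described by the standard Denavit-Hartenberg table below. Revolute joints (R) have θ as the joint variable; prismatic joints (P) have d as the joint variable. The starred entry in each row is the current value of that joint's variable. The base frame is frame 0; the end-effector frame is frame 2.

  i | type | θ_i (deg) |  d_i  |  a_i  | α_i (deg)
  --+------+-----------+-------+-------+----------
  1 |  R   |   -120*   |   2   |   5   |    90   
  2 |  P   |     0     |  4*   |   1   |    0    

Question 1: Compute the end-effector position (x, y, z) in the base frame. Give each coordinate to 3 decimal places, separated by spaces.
after link 1: o_1 = (-2.5000, -4.3301, 2.0000)
after link 2: o_2 = (-6.4641, -3.1962, 2.0000)

-6.464 -3.196 2.000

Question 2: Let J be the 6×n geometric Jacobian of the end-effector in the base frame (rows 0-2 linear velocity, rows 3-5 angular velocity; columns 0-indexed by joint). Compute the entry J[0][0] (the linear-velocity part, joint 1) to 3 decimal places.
3.196

axis z_0 = ẑ; lever o_n−o_0 = (-6.4641,-3.1962,2.0000)
cross product → J_v[:, 0] = (3.1962,-6.4641,0.0000)
J_ω[:, 0] = z_0
entry J[0][0] = 3.1962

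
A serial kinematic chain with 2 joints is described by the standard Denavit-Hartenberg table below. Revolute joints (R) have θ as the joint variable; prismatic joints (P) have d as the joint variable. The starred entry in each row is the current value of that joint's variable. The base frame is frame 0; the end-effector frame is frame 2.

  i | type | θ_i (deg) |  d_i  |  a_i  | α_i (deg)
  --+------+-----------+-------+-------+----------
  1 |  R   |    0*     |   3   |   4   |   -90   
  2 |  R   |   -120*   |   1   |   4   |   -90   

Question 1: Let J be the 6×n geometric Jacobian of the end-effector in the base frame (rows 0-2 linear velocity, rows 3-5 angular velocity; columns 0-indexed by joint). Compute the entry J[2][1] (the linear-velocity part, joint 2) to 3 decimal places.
axis z_1 = (0.0000,1.0000,0.0000); lever o_n−o_1 = (-2.0000,1.0000,3.4641)
cross product → J_v[:, 1] = (3.4641,-0.0000,2.0000)
J_ω[:, 1] = z_1
entry J[2][1] = 2.0000

2.000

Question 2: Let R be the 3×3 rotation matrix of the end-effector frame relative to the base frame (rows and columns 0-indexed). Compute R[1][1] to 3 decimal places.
-1.000

End-effector y-axis (col 1 of R) = (0.0000,-1.0000,-0.0000)
R[1][1] = -1.0000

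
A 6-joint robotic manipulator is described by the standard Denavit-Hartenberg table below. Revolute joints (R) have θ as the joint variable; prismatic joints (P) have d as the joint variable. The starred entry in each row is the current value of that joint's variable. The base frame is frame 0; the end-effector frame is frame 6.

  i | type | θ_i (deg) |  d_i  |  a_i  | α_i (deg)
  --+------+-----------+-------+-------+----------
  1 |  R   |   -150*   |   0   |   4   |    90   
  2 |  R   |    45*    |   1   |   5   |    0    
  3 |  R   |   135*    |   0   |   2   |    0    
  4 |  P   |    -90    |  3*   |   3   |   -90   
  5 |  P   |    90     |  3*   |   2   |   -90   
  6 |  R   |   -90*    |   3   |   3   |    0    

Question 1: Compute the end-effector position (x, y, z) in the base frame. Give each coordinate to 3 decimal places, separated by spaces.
-0.598 1.964 3.536

after link 1: o_1 = (-3.4641, -2.0000, 0.0000)
after link 2: o_2 = (-7.0260, -2.9017, 3.5355)
after link 3: o_3 = (-5.2939, -1.9017, 3.5355)
after link 4: o_4 = (-6.7939, 0.6963, 6.5355)
after link 5: o_5 = (-3.1958, 0.4643, 6.5355)
after link 6: o_6 = (-0.5978, 1.9643, 3.5355)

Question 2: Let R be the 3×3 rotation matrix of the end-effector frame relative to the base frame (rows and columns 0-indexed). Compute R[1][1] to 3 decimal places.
-0.866

End-effector y-axis (col 1 of R) = (0.5000,-0.8660,-0.0000)
R[1][1] = -0.8660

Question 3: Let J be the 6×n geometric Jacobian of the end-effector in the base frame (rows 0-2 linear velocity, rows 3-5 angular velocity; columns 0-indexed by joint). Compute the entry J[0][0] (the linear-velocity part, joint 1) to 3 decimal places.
axis z_0 = ẑ; lever o_n−o_0 = (-0.5978,1.9643,3.5355)
cross product → J_v[:, 0] = (-1.9643,-0.5978,0.0000)
J_ω[:, 0] = z_0
entry J[0][0] = -1.9643

-1.964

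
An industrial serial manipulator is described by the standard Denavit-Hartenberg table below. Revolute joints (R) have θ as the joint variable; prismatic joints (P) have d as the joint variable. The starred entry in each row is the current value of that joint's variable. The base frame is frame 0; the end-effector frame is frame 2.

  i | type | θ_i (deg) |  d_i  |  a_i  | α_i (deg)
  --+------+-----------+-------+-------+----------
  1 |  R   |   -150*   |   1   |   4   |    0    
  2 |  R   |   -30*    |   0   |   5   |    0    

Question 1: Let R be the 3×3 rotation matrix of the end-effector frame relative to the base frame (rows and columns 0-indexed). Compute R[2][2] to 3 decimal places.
1.000

End-effector z-axis (col 2 of R) = (0.0000,0.0000,1.0000)
R[2][2] = 1.0000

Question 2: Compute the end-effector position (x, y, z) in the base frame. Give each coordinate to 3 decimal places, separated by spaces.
-8.464 -2.000 1.000

after link 1: o_1 = (-3.4641, -2.0000, 1.0000)
after link 2: o_2 = (-8.4641, -2.0000, 1.0000)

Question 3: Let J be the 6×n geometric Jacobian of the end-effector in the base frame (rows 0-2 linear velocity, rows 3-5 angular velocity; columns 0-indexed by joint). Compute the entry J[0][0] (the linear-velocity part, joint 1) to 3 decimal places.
2.000

axis z_0 = ẑ; lever o_n−o_0 = (-8.4641,-2.0000,1.0000)
cross product → J_v[:, 0] = (2.0000,-8.4641,0.0000)
J_ω[:, 0] = z_0
entry J[0][0] = 2.0000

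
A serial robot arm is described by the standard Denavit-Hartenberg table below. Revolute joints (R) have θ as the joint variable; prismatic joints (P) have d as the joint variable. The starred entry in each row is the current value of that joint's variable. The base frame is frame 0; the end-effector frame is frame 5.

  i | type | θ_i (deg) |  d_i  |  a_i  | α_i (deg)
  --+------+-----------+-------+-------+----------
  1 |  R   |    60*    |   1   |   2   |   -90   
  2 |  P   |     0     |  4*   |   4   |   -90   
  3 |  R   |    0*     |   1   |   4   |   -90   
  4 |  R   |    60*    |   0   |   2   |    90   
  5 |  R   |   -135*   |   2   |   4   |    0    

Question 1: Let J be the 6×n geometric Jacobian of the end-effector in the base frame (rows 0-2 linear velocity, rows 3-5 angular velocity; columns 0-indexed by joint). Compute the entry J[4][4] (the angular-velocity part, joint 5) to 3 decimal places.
axis z_4 = (0.4330,0.7500,-0.5000); lever o_n−o_4 = (-2.2906,1.6895,-3.4495)
cross product → J_v[:, 4] = (-1.7424,2.6390,2.4495)
J_ω[:, 4] = z_4
entry J[4][4] = 0.7500

0.750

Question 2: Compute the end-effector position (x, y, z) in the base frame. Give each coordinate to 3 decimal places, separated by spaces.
-0.255 13.216 -1.717

after link 1: o_1 = (1.0000, 1.7321, 1.0000)
after link 2: o_2 = (-0.4641, 7.1962, 1.0000)
after link 3: o_3 = (1.5359, 10.6603, 0.0000)
after link 4: o_4 = (2.0359, 11.5263, 1.7321)
after link 5: o_5 = (-0.2547, 13.2157, -1.7174)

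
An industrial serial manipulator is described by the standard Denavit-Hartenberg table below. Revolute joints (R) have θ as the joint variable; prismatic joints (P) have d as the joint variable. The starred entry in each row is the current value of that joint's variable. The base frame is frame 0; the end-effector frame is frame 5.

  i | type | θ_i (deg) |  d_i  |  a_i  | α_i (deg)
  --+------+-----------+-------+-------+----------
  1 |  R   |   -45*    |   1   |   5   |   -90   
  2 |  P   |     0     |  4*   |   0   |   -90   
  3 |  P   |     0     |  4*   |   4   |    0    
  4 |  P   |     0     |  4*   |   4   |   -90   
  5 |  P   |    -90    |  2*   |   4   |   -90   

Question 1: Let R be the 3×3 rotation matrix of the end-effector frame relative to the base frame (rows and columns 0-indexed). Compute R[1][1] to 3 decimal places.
End-effector y-axis (col 1 of R) = (0.7071,0.7071,0.0000)
R[1][1] = 0.7071

0.707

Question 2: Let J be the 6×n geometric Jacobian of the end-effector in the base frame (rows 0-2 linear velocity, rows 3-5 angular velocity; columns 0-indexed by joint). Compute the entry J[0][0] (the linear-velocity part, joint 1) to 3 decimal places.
7.778

axis z_0 = ẑ; lever o_n−o_0 = (10.6066,-7.7782,-11.0000)
cross product → J_v[:, 0] = (7.7782,10.6066,-0.0000)
J_ω[:, 0] = z_0
entry J[0][0] = 7.7782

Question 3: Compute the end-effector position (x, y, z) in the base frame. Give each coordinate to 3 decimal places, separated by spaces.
10.607 -7.778 -11.000

after link 1: o_1 = (3.5355, -3.5355, 1.0000)
after link 2: o_2 = (6.3640, -0.7071, 1.0000)
after link 3: o_3 = (9.1924, -3.5355, -3.0000)
after link 4: o_4 = (12.0208, -6.3640, -7.0000)
after link 5: o_5 = (10.6066, -7.7782, -11.0000)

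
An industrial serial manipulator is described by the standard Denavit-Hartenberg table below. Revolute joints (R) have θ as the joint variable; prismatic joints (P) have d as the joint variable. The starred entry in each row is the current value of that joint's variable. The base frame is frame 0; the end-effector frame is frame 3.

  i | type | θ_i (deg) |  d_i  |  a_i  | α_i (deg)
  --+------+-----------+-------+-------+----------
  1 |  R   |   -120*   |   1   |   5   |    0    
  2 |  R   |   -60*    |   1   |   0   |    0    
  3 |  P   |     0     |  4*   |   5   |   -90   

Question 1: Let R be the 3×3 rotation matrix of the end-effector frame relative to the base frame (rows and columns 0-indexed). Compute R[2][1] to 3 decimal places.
-1.000

End-effector y-axis (col 1 of R) = (0.0000,-0.0000,-1.0000)
R[2][1] = -1.0000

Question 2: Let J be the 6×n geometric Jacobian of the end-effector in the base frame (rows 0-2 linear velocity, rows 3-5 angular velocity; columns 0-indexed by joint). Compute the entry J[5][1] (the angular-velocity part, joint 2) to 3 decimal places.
axis z_1 = (0.0000,0.0000,1.0000); lever o_n−o_1 = (-5.0000,-0.0000,5.0000)
cross product → J_v[:, 1] = (0.0000,-5.0000,0.0000)
J_ω[:, 1] = z_1
entry J[5][1] = 1.0000

1.000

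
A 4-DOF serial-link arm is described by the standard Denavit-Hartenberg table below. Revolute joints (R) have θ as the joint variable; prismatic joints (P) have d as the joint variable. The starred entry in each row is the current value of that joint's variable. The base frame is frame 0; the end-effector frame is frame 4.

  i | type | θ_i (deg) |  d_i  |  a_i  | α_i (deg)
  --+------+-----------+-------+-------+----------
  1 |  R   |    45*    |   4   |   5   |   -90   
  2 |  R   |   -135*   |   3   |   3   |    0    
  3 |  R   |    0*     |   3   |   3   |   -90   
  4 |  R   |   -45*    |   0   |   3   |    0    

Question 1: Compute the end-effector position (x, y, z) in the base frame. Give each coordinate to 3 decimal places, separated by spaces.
after link 1: o_1 = (3.5355, 3.5355, 4.0000)
after link 2: o_2 = (-0.0858, 4.1569, 6.1213)
after link 3: o_3 = (-3.7071, 4.7782, 8.2426)
after link 4: o_4 = (-6.2678, 5.2175, 9.7426)

-6.268 5.218 9.743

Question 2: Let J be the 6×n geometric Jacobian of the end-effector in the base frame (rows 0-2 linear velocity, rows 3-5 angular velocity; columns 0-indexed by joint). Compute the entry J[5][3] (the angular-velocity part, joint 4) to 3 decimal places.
axis z_3 = (0.5000,0.5000,0.7071); lever o_n−o_3 = (-2.5607,0.4393,1.5000)
cross product → J_v[:, 3] = (0.4393,-2.5607,1.5000)
J_ω[:, 3] = z_3
entry J[5][3] = 0.7071

0.707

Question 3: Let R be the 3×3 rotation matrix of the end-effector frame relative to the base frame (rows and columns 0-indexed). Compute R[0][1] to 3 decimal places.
0.146

End-effector y-axis (col 1 of R) = (0.1464,-0.8536,0.5000)
R[0][1] = 0.1464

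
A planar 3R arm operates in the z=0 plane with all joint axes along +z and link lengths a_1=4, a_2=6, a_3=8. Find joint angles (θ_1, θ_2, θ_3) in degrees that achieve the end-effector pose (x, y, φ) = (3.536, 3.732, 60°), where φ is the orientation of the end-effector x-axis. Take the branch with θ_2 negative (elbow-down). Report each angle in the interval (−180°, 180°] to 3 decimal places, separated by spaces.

13.477 -149.999 -163.478

wrist centre = target − a_3·(cos φ, sin φ) = (-0.4640, -3.1962)
cos θ_2 = (10.4310−4²−6²)/(2·4·6) = -0.8660; θ_2 = -149.9994° (elbow-down)
β = atan2(-3.1962,-0.4640) = -98.2601°; ψ = atan2(-3.0000,-1.1961) = -111.7372°
θ_1 = β − ψ = 13.4772°
θ_3 = φ − θ_1 − θ_2 = -163.4777° (wrapped to (-180°,180°])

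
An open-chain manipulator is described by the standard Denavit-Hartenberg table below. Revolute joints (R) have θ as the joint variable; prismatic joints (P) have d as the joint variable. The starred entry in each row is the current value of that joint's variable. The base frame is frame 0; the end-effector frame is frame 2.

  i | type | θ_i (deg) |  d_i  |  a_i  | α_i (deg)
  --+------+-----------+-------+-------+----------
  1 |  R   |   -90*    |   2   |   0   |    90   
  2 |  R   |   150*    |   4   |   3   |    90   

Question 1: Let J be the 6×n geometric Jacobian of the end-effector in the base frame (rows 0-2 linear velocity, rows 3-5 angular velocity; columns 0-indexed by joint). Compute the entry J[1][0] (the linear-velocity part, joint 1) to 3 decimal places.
-4.000

axis z_0 = ẑ; lever o_n−o_0 = (-4.0000,2.5981,3.5000)
cross product → J_v[:, 0] = (-2.5981,-4.0000,0.0000)
J_ω[:, 0] = z_0
entry J[1][0] = -4.0000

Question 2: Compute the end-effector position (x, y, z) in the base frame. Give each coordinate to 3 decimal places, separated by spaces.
after link 1: o_1 = (0.0000, 0.0000, 2.0000)
after link 2: o_2 = (-4.0000, 2.5981, 3.5000)

-4.000 2.598 3.500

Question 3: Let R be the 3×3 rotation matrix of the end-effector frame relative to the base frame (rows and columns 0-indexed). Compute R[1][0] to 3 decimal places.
0.866

End-effector x-axis (col 0 of R) = (-0.0000,0.8660,0.5000)
R[1][0] = 0.8660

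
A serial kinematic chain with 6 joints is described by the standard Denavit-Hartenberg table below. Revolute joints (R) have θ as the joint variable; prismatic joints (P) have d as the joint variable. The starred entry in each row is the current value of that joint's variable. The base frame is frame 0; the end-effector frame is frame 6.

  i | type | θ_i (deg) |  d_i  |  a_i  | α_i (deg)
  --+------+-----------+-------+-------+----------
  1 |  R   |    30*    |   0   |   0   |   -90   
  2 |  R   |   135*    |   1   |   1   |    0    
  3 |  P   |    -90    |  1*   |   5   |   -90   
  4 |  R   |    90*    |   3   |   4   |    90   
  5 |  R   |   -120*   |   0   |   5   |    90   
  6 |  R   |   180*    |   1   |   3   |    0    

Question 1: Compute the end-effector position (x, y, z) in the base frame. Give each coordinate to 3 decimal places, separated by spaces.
after link 1: o_1 = (0.0000, 0.0000, 0.0000)
after link 2: o_2 = (-1.1124, 0.5125, -0.7071)
after link 3: o_3 = (1.4495, 3.1463, -4.2426)
after link 4: o_4 = (1.6124, -1.3785, -6.3640)
after link 5: o_5 = (3.0140, 2.3175, -3.3021)
after link 6: o_6 = (1.4338, 0.6731, -5.4928)

1.434 0.673 -5.493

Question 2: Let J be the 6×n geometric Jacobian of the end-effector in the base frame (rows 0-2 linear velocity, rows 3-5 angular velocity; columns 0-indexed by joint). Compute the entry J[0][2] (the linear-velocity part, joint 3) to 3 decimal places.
-0.500

prismatic axis z_2 = (-0.5000,0.8660,0.0000)
J_v[:, 2] = z_2; J_ω[:, 2] = (0,0,0)
entry J[0][2] = -0.5000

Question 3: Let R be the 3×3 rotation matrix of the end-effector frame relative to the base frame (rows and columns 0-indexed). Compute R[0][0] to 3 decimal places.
-0.280

End-effector x-axis (col 0 of R) = (-0.2803,-0.7392,-0.6124)
R[0][0] = -0.2803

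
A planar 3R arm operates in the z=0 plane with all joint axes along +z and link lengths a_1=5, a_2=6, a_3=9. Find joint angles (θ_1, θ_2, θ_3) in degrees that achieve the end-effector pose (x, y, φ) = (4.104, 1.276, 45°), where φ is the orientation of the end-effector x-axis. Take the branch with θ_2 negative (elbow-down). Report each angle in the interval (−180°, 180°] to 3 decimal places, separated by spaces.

wrist centre = target − a_3·(cos φ, sin φ) = (-2.2600, -5.0880)
cos θ_2 = (30.9948−5²−6²)/(2·5·6) = -0.5001; θ_2 = -120.0058° (elbow-down)
β = atan2(-5.0880,-2.2600) = -113.9497°; ψ = atan2(-5.1959,1.9995) = -68.9522°
θ_1 = β − ψ = -44.9976°
θ_3 = φ − θ_1 − θ_2 = -149.9967° (wrapped to (-180°,180°])

-44.998 -120.006 -149.997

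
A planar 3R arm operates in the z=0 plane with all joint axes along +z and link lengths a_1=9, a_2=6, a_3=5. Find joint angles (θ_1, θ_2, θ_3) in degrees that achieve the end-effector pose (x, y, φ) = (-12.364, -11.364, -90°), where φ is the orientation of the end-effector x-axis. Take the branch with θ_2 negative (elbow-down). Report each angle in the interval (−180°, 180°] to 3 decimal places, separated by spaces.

wrist centre = target − a_3·(cos φ, sin φ) = (-12.3640, -6.3640)
cos θ_2 = (193.3690−9²−6²)/(2·9·6) = 0.7071; θ_2 = -44.9989° (elbow-down)
β = atan2(-6.3640,-12.3640) = -152.7642°; ψ = atan2(-4.2426,13.2427) = -17.7639°
θ_1 = β − ψ = -135.0004°
θ_3 = φ − θ_1 − θ_2 = 89.9993° (wrapped to (-180°,180°])

-135.000 -44.999 89.999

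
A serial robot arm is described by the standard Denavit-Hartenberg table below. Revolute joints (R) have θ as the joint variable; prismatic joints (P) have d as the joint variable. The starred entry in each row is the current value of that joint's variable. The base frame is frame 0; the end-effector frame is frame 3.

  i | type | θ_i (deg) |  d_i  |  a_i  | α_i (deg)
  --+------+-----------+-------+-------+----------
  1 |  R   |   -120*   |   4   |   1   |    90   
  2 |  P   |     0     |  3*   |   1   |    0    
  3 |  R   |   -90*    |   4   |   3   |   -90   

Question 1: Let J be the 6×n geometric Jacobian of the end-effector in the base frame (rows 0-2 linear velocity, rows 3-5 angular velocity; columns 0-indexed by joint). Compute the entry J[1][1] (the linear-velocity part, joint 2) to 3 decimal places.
0.500

prismatic axis z_1 = (-0.8660,0.5000,0.0000)
J_v[:, 1] = z_1; J_ω[:, 1] = (0,0,0)
entry J[1][1] = 0.5000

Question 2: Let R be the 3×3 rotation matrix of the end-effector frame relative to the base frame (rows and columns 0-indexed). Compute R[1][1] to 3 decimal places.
-0.500

End-effector y-axis (col 1 of R) = (0.8660,-0.5000,-0.0000)
R[1][1] = -0.5000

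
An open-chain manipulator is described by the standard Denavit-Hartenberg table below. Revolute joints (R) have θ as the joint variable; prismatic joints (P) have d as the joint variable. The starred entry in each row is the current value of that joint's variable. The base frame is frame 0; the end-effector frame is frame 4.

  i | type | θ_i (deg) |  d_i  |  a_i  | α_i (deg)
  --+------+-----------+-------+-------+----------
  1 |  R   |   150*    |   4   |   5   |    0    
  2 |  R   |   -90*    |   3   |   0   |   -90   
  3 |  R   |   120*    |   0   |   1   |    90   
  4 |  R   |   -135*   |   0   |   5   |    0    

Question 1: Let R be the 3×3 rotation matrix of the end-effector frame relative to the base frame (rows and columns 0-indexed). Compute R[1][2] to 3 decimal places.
End-effector z-axis (col 2 of R) = (0.4330,0.7500,-0.5000)
R[1][2] = 0.7500

0.750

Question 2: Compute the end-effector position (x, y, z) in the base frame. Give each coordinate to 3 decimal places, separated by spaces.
after link 1: o_1 = (-4.3301, 2.5000, 4.0000)
after link 2: o_2 = (-4.3301, 2.5000, 7.0000)
after link 3: o_3 = (-4.5801, 2.0670, 6.1340)
after link 4: o_4 = (-0.6344, 1.8302, 9.1958)

-0.634 1.830 9.196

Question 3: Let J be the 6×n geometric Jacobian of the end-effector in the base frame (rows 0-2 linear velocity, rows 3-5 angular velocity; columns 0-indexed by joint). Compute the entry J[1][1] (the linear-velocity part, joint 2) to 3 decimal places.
axis z_1 = (0.0000,0.0000,1.0000); lever o_n−o_1 = (3.6957,-0.6698,5.1958)
cross product → J_v[:, 1] = (0.6698,3.6957,-0.0000)
J_ω[:, 1] = z_1
entry J[1][1] = 3.6957

3.696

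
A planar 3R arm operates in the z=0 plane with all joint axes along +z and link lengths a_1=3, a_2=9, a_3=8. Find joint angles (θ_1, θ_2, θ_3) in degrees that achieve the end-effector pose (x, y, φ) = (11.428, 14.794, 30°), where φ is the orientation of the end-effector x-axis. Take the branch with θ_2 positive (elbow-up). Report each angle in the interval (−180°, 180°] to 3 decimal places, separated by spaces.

44.728 30.014 -44.742

wrist centre = target − a_3·(cos φ, sin φ) = (4.4998, 10.7940)
cos θ_2 = (136.7586−3²−9²)/(2·3·9) = 0.8659; θ_2 = 30.0144° (elbow-up)
β = atan2(10.7940,4.4998) = 67.3697°; ψ = atan2(4.5020,10.7931) = 22.6417°
θ_1 = β − ψ = 44.7281°
θ_3 = φ − θ_1 − θ_2 = -44.7424° (wrapped to (-180°,180°])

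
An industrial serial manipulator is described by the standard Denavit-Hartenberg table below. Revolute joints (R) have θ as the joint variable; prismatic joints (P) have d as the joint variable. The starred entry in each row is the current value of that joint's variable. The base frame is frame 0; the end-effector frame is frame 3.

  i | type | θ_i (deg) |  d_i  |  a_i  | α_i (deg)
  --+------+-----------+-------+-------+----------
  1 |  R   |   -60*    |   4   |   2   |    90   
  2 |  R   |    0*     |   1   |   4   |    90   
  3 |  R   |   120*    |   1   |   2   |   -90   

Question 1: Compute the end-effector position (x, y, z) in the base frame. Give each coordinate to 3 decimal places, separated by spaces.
after link 1: o_1 = (1.0000, -1.7321, 4.0000)
after link 2: o_2 = (2.1340, -5.6962, 4.0000)
after link 3: o_3 = (0.1340, -5.6962, 3.0000)

0.134 -5.696 3.000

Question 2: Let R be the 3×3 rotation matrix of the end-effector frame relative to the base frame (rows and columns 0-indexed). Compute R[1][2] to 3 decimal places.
End-effector z-axis (col 2 of R) = (-0.0000,1.0000,-0.0000)
R[1][2] = 1.0000

1.000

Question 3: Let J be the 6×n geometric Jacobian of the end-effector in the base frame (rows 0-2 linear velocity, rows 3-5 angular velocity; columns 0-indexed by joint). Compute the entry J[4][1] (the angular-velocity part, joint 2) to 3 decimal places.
axis z_1 = (-0.8660,-0.5000,0.0000); lever o_n−o_1 = (-0.8660,-3.9641,-1.0000)
cross product → J_v[:, 1] = (0.5000,-0.8660,3.0000)
J_ω[:, 1] = z_1
entry J[4][1] = -0.5000

-0.500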